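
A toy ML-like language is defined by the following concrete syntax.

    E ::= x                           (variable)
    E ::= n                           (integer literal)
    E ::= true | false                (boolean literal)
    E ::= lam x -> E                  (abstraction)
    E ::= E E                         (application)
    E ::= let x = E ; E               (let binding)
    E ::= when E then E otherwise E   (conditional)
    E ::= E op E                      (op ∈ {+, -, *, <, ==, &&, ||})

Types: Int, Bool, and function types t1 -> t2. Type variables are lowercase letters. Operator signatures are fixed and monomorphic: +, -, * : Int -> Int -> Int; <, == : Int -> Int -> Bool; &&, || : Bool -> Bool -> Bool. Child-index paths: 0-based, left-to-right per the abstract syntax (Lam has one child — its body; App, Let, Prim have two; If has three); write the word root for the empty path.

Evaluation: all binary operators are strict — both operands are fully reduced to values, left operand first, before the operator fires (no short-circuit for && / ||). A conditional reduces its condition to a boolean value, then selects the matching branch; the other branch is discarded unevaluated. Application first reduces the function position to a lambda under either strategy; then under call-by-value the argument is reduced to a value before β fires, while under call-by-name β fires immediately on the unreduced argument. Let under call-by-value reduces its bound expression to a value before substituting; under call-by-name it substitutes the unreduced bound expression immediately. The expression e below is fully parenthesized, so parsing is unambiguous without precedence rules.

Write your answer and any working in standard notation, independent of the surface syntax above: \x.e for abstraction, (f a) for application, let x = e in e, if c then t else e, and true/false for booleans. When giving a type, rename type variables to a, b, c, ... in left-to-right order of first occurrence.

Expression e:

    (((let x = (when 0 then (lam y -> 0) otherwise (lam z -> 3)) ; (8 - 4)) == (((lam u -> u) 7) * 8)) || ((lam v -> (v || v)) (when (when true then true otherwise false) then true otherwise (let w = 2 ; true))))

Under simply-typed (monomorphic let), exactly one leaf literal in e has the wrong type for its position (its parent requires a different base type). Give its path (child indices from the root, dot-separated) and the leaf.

Answer: 0.0.0.0 : 0

Working:
  unify Int ~ Bool
  FAIL: mismatch Int ~ Bool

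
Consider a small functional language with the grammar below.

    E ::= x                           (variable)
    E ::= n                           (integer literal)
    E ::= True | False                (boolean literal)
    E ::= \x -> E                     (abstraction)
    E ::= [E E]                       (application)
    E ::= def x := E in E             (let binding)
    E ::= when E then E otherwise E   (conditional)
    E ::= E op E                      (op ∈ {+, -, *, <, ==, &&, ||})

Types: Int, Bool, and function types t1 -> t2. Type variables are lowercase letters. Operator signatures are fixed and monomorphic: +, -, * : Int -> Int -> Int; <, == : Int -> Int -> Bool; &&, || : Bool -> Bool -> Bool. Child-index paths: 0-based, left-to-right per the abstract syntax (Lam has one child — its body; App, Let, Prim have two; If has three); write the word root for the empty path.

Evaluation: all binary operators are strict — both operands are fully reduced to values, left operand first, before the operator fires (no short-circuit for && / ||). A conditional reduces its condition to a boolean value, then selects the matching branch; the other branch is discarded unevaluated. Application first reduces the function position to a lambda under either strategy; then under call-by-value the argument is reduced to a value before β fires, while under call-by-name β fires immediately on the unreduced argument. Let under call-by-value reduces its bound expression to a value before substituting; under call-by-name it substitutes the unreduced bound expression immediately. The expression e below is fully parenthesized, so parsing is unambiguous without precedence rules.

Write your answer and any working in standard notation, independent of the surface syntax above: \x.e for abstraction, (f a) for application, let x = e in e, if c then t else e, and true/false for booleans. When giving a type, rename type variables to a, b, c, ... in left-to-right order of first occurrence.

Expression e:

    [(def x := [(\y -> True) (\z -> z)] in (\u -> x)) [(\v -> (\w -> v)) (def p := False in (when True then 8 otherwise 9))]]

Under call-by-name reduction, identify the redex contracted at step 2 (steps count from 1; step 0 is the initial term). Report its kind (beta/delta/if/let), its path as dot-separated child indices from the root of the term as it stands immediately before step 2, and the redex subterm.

Derivation:
step 0: ((let x = ((\y.true) (\z.z)) in (\u.x)) ((\v.(\w.v)) (let p = false in (if true then 8 else 9))))
step 1: [let@0] ((\u.((\y.true) (\z.z))) ((\v.(\w.v)) (let p = false in (if true then 8 else 9))))
step 2: [beta@root] ((\y.true) (\z.z))

Answer: beta at root : ((\u.((\y.true) (\z.z))) ((\v.(\w.v)) (let p = false in (if true then 8 else 9))))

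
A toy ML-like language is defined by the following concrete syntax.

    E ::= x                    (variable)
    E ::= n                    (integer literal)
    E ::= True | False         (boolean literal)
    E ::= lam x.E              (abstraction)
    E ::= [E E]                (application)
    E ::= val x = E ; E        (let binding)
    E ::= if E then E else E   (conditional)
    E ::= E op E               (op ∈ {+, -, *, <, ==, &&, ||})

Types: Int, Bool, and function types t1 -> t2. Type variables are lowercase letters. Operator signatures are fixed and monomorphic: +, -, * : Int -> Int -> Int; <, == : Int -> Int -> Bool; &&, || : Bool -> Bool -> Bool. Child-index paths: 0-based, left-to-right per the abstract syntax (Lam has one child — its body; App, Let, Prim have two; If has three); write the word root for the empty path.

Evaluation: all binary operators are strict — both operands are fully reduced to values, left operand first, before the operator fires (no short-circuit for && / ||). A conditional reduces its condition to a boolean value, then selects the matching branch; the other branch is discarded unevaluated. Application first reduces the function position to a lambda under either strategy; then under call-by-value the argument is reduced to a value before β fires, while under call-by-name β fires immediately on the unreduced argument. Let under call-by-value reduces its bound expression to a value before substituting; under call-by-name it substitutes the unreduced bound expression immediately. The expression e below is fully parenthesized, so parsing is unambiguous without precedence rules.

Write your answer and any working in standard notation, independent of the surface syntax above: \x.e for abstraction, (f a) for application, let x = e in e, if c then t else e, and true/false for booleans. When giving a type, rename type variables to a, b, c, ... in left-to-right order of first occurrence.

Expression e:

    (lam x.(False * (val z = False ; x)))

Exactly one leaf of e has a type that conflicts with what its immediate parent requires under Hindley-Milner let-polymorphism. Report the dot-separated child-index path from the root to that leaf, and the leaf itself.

Answer: 0.0 : false

Working:
  unify Bool ~ Int
  FAIL: mismatch Bool ~ Int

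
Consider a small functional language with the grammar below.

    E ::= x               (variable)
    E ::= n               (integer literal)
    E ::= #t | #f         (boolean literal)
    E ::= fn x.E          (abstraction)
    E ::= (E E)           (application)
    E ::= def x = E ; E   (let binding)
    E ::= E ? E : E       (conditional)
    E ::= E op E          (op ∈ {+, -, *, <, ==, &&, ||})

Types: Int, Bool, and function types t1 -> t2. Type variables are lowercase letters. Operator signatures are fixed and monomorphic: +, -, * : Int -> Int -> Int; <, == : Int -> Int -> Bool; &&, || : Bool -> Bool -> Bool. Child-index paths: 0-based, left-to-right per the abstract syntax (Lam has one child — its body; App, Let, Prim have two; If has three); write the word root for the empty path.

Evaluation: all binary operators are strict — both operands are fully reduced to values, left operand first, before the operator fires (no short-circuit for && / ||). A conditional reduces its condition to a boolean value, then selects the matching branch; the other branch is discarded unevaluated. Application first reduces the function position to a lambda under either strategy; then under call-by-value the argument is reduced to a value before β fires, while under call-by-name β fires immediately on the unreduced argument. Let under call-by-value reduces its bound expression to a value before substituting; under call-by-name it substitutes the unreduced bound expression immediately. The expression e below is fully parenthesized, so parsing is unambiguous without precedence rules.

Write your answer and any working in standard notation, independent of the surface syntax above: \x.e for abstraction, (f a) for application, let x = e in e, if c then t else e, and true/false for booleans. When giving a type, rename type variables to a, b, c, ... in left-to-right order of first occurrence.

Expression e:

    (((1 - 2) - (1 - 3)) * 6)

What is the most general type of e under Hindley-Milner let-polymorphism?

Derivation:
  unify Int ~ Int
  unify Int ~ Int
  unify Int ~ Int
  unify Int ~ Int
  unify Int ~ Int
  unify Int ~ Int
  unify Int ~ Int
  unify Int ~ Int

Answer: Int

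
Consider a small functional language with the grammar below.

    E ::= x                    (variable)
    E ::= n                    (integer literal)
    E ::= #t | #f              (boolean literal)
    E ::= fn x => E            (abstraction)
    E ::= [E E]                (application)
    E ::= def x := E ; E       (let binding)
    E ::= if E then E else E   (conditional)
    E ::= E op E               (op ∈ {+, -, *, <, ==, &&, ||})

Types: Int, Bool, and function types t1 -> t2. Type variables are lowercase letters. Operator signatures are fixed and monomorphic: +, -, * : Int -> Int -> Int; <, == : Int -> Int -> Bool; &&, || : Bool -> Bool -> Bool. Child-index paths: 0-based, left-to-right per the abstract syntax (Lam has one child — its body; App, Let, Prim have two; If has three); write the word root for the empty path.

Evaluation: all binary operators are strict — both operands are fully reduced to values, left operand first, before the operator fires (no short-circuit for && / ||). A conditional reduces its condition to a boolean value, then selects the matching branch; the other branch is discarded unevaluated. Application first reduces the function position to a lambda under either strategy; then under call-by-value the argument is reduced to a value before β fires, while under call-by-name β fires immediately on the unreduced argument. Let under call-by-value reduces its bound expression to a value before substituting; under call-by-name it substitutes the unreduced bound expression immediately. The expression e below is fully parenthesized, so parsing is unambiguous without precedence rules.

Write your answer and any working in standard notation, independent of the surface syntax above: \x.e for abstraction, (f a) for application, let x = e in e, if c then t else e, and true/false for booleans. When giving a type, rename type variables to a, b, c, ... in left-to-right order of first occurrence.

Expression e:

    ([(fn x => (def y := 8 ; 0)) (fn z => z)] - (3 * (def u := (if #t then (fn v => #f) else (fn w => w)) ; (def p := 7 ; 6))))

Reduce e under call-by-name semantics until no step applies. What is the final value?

Trace:
step 0: (((\x.(let y = 8 in 0)) (\z.z)) - (3 * (let u = (if true then (\v.false) else (\w.w)) in (let p = 7 in 6))))
step 1: [beta@0] ((let y = 8 in 0) - (3 * (let u = (if true then (\v.false) else (\w.w)) in (let p = 7 in 6))))
step 2: [let@0] (0 - (3 * (let u = (if true then (\v.false) else (\w.w)) in (let p = 7 in 6))))
step 3: [let@1.1] (0 - (3 * (let p = 7 in 6)))
step 4: [let@1.1] (0 - (3 * 6))
step 5: [delta@1] (0 - 18)
step 6: [delta@root] -18

Answer: -18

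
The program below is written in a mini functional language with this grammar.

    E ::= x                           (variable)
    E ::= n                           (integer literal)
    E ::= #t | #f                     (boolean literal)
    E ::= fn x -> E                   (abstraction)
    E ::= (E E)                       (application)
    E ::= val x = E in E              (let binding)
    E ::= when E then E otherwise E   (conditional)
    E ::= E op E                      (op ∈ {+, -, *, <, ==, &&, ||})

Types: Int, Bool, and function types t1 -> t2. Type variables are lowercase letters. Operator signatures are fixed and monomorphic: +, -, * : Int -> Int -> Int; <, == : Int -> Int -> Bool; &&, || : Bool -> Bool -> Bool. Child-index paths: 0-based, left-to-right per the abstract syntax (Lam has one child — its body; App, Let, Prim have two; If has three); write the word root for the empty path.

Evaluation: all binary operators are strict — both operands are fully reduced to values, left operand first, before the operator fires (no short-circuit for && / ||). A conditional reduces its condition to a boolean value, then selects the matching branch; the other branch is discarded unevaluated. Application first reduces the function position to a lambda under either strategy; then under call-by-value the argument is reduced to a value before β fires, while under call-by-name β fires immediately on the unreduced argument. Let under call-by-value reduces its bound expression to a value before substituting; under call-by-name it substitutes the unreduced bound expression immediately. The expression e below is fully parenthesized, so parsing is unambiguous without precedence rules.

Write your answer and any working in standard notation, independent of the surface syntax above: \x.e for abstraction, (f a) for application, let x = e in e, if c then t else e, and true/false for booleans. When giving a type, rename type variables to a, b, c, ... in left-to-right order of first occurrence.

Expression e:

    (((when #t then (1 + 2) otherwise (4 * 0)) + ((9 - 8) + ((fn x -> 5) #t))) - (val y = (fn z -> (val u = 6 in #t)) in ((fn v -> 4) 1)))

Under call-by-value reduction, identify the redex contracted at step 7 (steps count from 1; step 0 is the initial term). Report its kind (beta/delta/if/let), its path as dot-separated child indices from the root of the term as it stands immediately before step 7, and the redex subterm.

Trace:
step 0: (((if true then (1 + 2) else (4 * 0)) + ((9 - 8) + ((\x.5) true))) - (let y = (\z.(let u = 6 in true)) in ((\v.4) 1)))
step 1: [if@0.0] (((1 + 2) + ((9 - 8) + ((\x.5) true))) - (let y = (\z.(let u = 6 in true)) in ((\v.4) 1)))
step 2: [delta@0.0] ((3 + ((9 - 8) + ((\x.5) true))) - (let y = (\z.(let u = 6 in true)) in ((\v.4) 1)))
step 3: [delta@0.1.0] ((3 + (1 + ((\x.5) true))) - (let y = (\z.(let u = 6 in true)) in ((\v.4) 1)))
step 4: [beta@0.1.1] ((3 + (1 + 5)) - (let y = (\z.(let u = 6 in true)) in ((\v.4) 1)))
step 5: [delta@0.1] ((3 + 6) - (let y = (\z.(let u = 6 in true)) in ((\v.4) 1)))
step 6: [delta@0] (9 - (let y = (\z.(let u = 6 in true)) in ((\v.4) 1)))
step 7: [let@1] (9 - ((\v.4) 1))

Answer: let at 1 : (let y = (\z.(let u = 6 in true)) in ((\v.4) 1))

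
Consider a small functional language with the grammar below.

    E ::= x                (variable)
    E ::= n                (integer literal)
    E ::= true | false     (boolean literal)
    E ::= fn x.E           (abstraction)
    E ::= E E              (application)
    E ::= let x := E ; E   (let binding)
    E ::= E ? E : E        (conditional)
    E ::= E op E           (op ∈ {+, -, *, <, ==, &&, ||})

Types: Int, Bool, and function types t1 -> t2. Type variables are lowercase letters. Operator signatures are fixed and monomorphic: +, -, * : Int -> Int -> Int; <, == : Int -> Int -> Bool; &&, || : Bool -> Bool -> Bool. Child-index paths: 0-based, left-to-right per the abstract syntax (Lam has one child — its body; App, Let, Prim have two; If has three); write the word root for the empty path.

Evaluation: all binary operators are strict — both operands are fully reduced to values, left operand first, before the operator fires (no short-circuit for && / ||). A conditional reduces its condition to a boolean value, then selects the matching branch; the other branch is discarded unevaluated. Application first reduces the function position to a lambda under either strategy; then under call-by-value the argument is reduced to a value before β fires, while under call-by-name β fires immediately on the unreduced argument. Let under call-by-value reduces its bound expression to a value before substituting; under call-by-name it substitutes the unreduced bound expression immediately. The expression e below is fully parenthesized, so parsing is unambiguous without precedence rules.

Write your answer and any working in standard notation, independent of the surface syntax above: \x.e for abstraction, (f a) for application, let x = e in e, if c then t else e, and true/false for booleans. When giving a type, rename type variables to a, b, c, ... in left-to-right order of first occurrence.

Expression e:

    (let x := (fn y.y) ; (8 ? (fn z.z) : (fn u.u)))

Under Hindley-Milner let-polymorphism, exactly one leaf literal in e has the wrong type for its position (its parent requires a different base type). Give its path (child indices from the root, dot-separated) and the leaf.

Trace:
y : a
\y._ : a -> a
let x : forall. a -> a
  unify Int ~ Bool
  FAIL: mismatch Int ~ Bool

Answer: 1.0 : 8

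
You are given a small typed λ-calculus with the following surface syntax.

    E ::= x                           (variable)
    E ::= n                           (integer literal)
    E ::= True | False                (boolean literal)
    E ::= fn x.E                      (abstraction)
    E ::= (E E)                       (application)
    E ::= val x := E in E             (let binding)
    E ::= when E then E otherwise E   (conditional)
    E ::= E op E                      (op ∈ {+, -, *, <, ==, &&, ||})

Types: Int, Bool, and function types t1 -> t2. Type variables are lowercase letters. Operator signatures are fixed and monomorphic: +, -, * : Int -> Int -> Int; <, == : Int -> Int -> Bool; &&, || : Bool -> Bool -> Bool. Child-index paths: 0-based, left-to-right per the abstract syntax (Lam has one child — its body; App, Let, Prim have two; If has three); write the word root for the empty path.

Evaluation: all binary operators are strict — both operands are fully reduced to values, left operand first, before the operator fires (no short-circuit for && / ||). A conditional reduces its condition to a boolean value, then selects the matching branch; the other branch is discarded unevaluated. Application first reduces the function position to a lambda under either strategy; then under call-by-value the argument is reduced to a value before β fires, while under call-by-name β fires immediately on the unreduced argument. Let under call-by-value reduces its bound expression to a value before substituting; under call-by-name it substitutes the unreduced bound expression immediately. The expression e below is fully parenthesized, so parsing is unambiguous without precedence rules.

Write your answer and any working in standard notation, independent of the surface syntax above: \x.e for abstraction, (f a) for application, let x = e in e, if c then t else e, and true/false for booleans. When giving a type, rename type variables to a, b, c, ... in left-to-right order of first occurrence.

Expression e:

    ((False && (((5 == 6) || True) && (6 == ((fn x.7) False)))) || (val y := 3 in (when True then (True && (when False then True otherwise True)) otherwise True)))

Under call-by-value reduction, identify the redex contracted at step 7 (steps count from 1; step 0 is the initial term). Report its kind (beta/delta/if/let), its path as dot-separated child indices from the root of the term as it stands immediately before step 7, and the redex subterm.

Answer: let at 1 : (let y = 3 in (if true then (true && (if false then true else true)) else true))

Trace:
step 0: ((false && (((5 == 6) || true) && (6 == ((\x.7) false)))) || (let y = 3 in (if true then (true && (if false then true else true)) else true)))
step 1: [delta@0.1.0.0] ((false && ((false || true) && (6 == ((\x.7) false)))) || (let y = 3 in (if true then (true && (if false then true else true)) else true)))
step 2: [delta@0.1.0] ((false && (true && (6 == ((\x.7) false)))) || (let y = 3 in (if true then (true && (if false then true else true)) else true)))
step 3: [beta@0.1.1.1] ((false && (true && (6 == 7))) || (let y = 3 in (if true then (true && (if false then true else true)) else true)))
step 4: [delta@0.1.1] ((false && (true && false)) || (let y = 3 in (if true then (true && (if false then true else true)) else true)))
step 5: [delta@0.1] ((false && false) || (let y = 3 in (if true then (true && (if false then true else true)) else true)))
step 6: [delta@0] (false || (let y = 3 in (if true then (true && (if false then true else true)) else true)))
step 7: [let@1] (false || (if true then (true && (if false then true else true)) else true))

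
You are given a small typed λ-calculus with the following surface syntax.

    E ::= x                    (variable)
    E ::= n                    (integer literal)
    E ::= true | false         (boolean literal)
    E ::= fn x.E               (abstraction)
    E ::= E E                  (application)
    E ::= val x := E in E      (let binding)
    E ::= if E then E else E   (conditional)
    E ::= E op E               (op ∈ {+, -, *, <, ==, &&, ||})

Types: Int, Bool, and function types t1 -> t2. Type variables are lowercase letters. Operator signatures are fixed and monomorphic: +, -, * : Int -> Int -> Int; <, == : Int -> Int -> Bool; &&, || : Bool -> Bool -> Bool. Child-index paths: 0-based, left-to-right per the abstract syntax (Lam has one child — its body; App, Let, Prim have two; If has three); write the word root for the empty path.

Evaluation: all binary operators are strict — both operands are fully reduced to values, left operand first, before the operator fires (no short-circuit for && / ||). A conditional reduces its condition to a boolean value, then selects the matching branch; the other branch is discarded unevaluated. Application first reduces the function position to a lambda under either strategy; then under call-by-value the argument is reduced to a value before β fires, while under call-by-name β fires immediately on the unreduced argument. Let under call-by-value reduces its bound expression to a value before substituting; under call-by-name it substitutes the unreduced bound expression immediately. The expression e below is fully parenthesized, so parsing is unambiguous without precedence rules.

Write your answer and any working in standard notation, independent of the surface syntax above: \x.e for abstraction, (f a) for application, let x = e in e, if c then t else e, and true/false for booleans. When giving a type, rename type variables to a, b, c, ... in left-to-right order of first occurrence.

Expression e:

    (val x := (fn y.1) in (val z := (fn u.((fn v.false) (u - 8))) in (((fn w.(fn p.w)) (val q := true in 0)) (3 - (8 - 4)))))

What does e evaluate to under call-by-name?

Working:
step 0: (let x = (\y.1) in (let z = (\u.((\v.false) (u - 8))) in (((\w.(\p.w)) (let q = true in 0)) (3 - (8 - 4)))))
step 1: [let@root] (let z = (\u.((\v.false) (u - 8))) in (((\w.(\p.w)) (let q = true in 0)) (3 - (8 - 4))))
step 2: [let@root] (((\w.(\p.w)) (let q = true in 0)) (3 - (8 - 4)))
step 3: [beta@0] ((\p.(let q = true in 0)) (3 - (8 - 4)))
step 4: [beta@root] (let q = true in 0)
step 5: [let@root] 0

Answer: 0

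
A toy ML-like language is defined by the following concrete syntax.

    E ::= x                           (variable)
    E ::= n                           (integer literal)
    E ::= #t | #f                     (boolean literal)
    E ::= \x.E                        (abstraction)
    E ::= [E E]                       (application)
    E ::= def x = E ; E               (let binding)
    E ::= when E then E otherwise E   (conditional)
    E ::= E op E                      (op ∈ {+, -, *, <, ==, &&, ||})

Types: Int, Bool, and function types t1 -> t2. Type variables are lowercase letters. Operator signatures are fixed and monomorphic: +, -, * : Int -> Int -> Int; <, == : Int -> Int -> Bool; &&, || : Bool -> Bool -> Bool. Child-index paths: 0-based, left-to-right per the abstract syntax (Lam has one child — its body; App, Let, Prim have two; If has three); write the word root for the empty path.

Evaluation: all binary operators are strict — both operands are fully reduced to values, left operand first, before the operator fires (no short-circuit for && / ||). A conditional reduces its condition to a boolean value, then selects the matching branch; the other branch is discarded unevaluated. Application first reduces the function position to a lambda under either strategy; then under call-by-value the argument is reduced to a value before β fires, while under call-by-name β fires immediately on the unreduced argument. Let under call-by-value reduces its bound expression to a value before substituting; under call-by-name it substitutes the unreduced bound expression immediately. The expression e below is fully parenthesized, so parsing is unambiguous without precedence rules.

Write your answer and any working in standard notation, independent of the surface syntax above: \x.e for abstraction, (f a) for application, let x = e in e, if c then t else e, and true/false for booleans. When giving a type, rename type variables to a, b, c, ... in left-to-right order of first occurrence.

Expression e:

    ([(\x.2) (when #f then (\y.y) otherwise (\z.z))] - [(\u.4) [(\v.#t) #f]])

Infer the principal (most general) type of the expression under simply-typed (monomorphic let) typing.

Trace:
\x._ : a -> Int
  unify Bool ~ Bool
y : b
\y._ : b -> b
z : c
\z._ : c -> c
  unify b -> b ~ c -> c
  unify b ~ c
  unify c ~ c
  unify a -> Int ~ (c -> c) -> d
  unify a ~ c -> c
  unify Int ~ d
_ _ : Int
  unify Int ~ Int
\u._ : e -> Int
\v._ : f -> Bool
  unify f -> Bool ~ Bool -> g
  unify f ~ Bool
  unify Bool ~ g
_ _ : Bool
  unify e -> Int ~ Bool -> h
  unify e ~ Bool
  unify Int ~ h
_ _ : Int
  unify Int ~ Int

Answer: Int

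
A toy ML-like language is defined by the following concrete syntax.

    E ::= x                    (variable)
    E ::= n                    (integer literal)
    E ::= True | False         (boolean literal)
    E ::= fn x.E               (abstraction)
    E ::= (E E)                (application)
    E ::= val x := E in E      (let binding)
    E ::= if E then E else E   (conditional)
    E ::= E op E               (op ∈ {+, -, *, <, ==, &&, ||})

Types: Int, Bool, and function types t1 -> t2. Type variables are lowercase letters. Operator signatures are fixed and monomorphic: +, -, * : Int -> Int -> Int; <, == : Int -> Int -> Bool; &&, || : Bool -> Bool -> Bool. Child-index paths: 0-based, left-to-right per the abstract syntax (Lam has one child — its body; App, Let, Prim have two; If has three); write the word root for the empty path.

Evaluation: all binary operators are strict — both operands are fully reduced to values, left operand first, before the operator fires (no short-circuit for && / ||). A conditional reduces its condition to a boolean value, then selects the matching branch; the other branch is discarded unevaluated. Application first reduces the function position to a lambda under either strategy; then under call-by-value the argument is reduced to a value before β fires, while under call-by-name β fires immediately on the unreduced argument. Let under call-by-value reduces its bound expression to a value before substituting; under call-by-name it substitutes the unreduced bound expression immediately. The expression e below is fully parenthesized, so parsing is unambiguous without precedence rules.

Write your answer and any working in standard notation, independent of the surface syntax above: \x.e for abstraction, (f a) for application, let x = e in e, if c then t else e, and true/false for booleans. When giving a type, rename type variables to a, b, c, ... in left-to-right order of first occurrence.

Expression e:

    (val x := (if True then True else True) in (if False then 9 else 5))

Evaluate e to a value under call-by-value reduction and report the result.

Derivation:
step 0: (let x = (if true then true else true) in (if false then 9 else 5))
step 1: [if@0] (let x = true in (if false then 9 else 5))
step 2: [let@root] (if false then 9 else 5)
step 3: [if@root] 5

Answer: 5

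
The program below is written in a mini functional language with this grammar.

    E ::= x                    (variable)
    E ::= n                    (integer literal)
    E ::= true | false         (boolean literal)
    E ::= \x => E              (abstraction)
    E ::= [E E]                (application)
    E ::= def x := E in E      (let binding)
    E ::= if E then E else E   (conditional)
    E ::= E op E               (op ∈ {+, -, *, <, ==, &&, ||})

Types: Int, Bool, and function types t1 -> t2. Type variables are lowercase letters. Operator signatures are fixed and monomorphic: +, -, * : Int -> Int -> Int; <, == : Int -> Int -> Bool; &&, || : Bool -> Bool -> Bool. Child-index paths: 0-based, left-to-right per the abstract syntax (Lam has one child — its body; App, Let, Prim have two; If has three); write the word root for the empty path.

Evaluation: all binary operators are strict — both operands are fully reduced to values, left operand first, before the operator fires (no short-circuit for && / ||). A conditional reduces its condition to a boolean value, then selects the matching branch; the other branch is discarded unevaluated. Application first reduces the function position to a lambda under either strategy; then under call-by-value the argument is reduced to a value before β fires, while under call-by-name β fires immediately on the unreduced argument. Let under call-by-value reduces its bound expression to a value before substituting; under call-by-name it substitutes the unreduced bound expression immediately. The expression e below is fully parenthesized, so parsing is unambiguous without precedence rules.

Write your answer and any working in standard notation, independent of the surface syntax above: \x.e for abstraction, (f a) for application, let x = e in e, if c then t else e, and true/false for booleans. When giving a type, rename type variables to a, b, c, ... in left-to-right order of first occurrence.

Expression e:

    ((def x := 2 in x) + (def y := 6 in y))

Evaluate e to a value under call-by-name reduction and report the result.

Working:
step 0: ((let x = 2 in x) + (let y = 6 in y))
step 1: [let@0] (2 + (let y = 6 in y))
step 2: [let@1] (2 + 6)
step 3: [delta@root] 8

Answer: 8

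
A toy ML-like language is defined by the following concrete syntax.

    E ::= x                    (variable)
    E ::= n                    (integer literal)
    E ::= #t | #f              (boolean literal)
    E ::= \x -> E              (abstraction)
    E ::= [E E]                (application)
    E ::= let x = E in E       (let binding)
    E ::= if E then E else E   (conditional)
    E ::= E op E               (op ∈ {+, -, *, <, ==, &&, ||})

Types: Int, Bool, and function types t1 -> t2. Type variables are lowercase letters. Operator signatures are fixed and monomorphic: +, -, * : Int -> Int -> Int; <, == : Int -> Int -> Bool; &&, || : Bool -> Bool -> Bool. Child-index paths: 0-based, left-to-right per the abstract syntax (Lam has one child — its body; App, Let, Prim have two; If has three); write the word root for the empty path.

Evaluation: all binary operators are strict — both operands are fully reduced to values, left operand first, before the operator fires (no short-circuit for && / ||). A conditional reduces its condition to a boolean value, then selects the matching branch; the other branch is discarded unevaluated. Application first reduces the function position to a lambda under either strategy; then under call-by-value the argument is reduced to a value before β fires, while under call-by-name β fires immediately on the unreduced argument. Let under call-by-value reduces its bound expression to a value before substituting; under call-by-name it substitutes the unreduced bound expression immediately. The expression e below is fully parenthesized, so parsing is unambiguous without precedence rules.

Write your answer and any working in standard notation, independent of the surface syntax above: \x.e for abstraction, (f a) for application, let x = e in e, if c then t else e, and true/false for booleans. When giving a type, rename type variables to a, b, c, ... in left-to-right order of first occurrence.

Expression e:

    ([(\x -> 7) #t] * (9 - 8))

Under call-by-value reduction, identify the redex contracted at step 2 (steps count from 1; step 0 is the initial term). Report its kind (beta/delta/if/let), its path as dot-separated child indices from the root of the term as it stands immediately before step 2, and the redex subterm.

Answer: delta at 1 : (9 - 8)

Working:
step 0: (((\x.7) true) * (9 - 8))
step 1: [beta@0] (7 * (9 - 8))
step 2: [delta@1] (7 * 1)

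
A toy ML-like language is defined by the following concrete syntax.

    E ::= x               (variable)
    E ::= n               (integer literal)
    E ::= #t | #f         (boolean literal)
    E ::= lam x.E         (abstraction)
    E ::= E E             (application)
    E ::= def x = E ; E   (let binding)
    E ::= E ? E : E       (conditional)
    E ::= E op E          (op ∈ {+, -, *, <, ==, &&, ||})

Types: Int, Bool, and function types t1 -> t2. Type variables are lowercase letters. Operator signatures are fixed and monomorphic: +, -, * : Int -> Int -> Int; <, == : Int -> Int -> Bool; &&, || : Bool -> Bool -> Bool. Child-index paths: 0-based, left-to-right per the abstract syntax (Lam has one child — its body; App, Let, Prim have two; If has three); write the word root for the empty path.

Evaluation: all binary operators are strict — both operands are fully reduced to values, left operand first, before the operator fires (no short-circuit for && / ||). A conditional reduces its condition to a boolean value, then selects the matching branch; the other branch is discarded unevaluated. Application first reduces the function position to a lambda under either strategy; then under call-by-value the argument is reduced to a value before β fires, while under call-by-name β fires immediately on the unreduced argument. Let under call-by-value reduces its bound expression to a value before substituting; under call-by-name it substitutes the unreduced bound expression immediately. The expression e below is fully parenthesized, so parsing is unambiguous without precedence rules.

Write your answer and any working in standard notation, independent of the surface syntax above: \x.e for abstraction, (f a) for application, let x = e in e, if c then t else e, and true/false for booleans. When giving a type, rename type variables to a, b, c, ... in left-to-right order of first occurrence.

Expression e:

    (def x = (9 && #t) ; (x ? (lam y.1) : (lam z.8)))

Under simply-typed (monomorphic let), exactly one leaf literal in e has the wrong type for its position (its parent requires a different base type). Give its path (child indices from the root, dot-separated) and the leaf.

Trace:
  unify Int ~ Bool
  FAIL: mismatch Int ~ Bool

Answer: 0.0 : 9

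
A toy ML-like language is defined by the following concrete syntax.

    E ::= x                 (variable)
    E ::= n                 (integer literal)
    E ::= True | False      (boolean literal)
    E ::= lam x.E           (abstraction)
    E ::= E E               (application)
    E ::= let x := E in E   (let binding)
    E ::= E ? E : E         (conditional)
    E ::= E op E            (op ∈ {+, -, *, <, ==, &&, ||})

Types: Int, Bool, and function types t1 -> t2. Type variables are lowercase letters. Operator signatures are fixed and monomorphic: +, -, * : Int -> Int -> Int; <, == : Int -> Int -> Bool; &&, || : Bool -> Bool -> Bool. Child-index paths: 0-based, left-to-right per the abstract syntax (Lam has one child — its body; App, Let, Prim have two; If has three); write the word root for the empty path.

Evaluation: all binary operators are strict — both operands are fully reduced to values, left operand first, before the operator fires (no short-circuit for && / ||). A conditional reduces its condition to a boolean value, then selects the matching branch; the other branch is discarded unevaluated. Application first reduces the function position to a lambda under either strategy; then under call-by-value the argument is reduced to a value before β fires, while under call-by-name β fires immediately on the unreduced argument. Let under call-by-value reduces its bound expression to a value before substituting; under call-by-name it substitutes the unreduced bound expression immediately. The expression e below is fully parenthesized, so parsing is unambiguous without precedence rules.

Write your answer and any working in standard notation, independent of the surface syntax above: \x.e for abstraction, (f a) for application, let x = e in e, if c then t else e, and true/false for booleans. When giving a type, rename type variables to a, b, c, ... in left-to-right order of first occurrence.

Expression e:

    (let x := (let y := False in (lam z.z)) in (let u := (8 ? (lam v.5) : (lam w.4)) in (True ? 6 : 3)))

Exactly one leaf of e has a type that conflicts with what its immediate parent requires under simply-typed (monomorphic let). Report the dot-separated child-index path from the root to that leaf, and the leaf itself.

Trace:
let y : Bool
z : a
\z._ : a -> a
let x : a -> a
  unify Int ~ Bool
  FAIL: mismatch Int ~ Bool

Answer: 1.0.0 : 8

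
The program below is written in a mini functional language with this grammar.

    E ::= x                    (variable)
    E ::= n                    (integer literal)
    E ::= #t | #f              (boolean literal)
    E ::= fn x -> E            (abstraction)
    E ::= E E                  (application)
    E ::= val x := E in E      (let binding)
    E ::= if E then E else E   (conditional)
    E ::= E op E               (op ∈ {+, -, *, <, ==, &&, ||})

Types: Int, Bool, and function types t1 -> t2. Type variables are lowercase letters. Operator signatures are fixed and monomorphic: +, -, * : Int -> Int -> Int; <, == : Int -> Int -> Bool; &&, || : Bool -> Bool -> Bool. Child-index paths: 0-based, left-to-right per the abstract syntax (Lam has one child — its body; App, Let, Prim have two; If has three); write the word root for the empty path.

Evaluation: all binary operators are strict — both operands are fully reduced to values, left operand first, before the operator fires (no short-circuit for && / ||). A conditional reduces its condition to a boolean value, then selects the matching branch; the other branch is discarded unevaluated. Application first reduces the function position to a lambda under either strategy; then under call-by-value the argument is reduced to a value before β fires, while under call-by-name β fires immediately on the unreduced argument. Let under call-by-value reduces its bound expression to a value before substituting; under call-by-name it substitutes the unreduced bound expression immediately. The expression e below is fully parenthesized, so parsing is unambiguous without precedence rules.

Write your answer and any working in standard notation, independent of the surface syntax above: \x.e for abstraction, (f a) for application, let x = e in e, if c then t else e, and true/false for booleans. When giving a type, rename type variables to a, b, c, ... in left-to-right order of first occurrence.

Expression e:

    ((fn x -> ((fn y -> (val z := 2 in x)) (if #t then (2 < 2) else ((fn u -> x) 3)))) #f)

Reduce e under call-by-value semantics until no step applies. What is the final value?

Derivation:
step 0: ((\x.((\y.(let z = 2 in x)) (if true then (2 < 2) else ((\u.x) 3)))) false)
step 1: [beta@root] ((\y.(let z = 2 in false)) (if true then (2 < 2) else ((\u.false) 3)))
step 2: [if@1] ((\y.(let z = 2 in false)) (2 < 2))
step 3: [delta@1] ((\y.(let z = 2 in false)) false)
step 4: [beta@root] (let z = 2 in false)
step 5: [let@root] false

Answer: false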